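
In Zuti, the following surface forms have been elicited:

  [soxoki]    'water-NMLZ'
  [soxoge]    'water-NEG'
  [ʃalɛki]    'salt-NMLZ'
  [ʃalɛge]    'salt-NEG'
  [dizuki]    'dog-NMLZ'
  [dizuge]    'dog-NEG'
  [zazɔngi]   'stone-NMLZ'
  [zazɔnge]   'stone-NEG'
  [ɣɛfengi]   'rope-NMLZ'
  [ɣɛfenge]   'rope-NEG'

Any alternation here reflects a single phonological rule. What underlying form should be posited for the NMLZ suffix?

/-ki/

The NMLZ suffix surfaces as [-gi] and [-ki], depending on the final segment of the stem.
The NEG suffix, which begins with [g], is invariant after every stem; so [g] is not altered by any rule here.
The NMLZ suffix is therefore /-ki/ underlyingly, with post-nasal voicing: voiceless stops become voiced after a nasal.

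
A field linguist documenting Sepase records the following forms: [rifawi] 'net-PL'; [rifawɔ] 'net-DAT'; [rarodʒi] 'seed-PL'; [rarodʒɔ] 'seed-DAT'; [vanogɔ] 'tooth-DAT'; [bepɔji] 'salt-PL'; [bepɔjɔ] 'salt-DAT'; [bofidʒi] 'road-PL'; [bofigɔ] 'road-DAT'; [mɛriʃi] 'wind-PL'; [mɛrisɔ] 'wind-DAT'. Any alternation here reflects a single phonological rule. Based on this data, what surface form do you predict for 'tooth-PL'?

[vanodʒi]

The stem for 'road' ends in [dʒ] in [bofidʒi] but [g] in [bofigɔ].
The stem 'seed' ([rarodʒi], [rarodʒɔ]) shows [dʒ] unchanged in both environments, so [dʒ] cannot be basic with [g] derived before the DAT suffix.
The alternation reflects palatalization before a front vowel: /g/ and /s/ become palato-alveolar [dʒ] and [ʃ] before a front vowel. /g/ is underlying.
From [vanogɔ] the stem 'tooth' is /vanog/; before a front vowel this yields [vanodʒi].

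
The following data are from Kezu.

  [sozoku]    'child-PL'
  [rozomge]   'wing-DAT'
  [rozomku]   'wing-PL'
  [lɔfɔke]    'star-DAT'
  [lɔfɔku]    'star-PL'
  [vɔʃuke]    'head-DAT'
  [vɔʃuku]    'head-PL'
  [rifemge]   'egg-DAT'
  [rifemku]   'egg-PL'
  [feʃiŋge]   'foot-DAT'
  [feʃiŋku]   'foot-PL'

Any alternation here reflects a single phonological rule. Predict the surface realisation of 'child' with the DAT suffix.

[sozoke]

The DAT morpheme has two allomorphs, [-ge] and [-ke].
The PL suffix, which begins with [k], is invariant after every stem; so [k] is not altered by any rule here.
So the underlying form is /-ge/, and voiced stops become voiceless after a vowel.
After 'child', which ends in a vowel, the suffix surfaces as [-ke], giving [sozoke].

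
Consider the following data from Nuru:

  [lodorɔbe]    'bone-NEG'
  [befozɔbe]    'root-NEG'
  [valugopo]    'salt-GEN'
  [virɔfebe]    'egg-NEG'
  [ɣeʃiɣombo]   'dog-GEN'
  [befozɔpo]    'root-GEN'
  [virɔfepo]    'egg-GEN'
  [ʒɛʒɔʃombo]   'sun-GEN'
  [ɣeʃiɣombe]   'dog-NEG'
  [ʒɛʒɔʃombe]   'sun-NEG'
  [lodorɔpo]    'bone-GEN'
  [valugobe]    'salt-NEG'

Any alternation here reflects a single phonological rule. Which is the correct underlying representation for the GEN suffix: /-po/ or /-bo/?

The GEN suffix surfaces as [-bo] and [-po], depending on the final segment of the stem.
By contrast the NEG suffix keeps its initial [b] throughout — that segment must be underlying.
So the underlying form is /-po/, and voiceless stops become voiced after a nasal.

/-po/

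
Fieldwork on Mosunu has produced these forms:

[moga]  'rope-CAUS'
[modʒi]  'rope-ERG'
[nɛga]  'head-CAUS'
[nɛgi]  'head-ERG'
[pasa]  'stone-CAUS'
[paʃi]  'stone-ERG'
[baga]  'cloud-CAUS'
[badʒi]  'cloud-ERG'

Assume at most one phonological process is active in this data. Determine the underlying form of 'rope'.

/modʒ/

The stem for 'rope' ends in [g] in [moga] but [dʒ] in [modʒi].
The stem 'head' ([nɛga], [nɛgi]) shows [g] unchanged in both environments, so [g] cannot be basic with [dʒ] derived before the ERG suffix.
The underlying segment must be /dʒ/; palato-alveolar /dʒ/ and /ʃ/ become [g] and [s] when no front vowel follows, yielding [g] there.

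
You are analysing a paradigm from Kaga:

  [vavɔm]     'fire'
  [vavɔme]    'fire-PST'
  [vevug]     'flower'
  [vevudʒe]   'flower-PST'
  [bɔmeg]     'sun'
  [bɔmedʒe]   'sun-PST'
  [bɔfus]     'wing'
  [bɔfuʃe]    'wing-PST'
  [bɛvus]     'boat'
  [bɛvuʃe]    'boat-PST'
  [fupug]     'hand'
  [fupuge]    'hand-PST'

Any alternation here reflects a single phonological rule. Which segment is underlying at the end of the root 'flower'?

/dʒ/

The root 'flower' surfaces as [vevug] and [vevudʒe], with a stem-final [g] ~ [dʒ] alternation.
The stem 'hand' ([fupug], [fupuge]) shows [g] unchanged in both environments, so [g] cannot be basic with [dʒ] derived before the PST suffix.
The underlying segment must be /dʒ/; palato-alveolar /dʒ/ and /ʃ/ become [g] and [s] when no front vowel follows, yielding [g] there.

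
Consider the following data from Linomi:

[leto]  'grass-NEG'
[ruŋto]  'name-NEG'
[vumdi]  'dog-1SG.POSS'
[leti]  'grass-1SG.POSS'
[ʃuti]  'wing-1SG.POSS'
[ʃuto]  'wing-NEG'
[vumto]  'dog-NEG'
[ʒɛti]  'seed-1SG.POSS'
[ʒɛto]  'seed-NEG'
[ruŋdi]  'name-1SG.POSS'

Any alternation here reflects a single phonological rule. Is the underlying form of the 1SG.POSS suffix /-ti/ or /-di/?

The 1SG.POSS morpheme has two allomorphs, [-di] and [-ti].
The NEG suffix, which begins with [t], is invariant after every stem; so [t] is not altered by any rule here.
The 1SG.POSS suffix is therefore /-di/ underlyingly, with post-vocalic devoicing: voiced stops become voiceless after a vowel.

/-di/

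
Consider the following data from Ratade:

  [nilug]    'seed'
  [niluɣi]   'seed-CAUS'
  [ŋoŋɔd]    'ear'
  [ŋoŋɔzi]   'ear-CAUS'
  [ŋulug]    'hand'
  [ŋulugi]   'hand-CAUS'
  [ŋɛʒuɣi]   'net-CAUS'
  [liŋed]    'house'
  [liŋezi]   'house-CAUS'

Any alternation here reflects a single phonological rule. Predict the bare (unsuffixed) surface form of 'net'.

The stem for 'seed' ends in [g] in [nilug] but [ɣ] in [niluɣi].
Compare 'hand', with invariant [g] in [ŋulug] and [ŋulugi]: an analysis with underlying /g/ and a rule producing [ɣ] before the CAUS suffix would wrongly predict alternation here too.
The alternation reflects word-final hardening: voiced fricatives become stops word-finally. /ɣ/ is underlying.
The one attested form of 'net', [ŋɛʒuɣi], shows underlying /ŋɛʒuɣ/. Applying the same rule word-finally gives [ŋɛʒug].

[ŋɛʒug]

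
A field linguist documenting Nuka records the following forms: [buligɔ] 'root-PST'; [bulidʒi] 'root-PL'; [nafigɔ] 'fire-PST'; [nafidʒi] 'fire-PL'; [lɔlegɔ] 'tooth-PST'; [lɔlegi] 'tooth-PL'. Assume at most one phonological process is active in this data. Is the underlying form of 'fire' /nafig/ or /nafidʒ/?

In [nafigɔ] and [nafidʒi] the final segment of 'fire' alternates: [g] ~ [dʒ].
If /g/ were underlying and a rule turned it into [dʒ] before the PL suffix, 'tooth' would also alternate; but it has [g] in both [lɔlegɔ] and [lɔlegi].
The underlying segment must be /dʒ/; palato-alveolar /dʒ/ becomes [g] when no front vowel follows, yielding [g] there.

/nafidʒ/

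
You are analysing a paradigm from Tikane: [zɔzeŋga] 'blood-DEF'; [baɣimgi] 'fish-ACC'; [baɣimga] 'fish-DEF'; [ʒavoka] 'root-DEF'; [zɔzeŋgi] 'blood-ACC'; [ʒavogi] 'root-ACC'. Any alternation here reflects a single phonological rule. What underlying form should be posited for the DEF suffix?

/-ka/

The DEF morpheme has two allomorphs, [-ga] and [-ka].
By contrast the ACC suffix keeps its initial [g] throughout — that segment must be underlying.
The DEF suffix is therefore /-ka/ underlyingly, with post-nasal voicing: voiceless stops become voiced after a nasal.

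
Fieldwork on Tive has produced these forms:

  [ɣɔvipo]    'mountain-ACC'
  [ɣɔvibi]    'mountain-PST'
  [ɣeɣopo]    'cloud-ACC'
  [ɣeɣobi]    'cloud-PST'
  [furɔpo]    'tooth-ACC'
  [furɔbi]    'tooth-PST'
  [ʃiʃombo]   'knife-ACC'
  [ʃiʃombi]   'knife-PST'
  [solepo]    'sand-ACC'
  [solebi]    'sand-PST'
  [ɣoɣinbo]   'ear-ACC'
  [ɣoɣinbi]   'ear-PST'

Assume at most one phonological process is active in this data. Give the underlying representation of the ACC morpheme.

/-po/

The ACC suffix surfaces as [-bo] and [-po], depending on the final segment of the stem.
The PST suffix, which begins with [b], is invariant after every stem; so [b] is not altered by any rule here.
So the underlying form is /-po/, and voiceless stops become voiced after a nasal.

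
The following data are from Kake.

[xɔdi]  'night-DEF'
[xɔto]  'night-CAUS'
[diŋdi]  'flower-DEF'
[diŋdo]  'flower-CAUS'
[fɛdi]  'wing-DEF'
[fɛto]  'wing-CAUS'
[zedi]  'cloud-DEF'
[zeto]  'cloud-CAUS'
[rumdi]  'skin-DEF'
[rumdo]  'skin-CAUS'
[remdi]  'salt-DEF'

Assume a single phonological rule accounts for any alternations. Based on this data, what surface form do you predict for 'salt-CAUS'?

The CAUS morpheme has two allomorphs, [-do] and [-to].
By contrast the DEF suffix keeps its initial [d] throughout — that segment must be underlying.
So the underlying form is /-to/, and voiceless stops become voiced after a nasal.
After 'salt', which ends in a nasal, the suffix surfaces as [-do], giving [remdo].

[remdo]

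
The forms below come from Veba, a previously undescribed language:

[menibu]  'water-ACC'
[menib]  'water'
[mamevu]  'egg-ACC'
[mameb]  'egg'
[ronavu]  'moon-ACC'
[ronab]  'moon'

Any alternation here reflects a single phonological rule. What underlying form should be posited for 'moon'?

/ronav/

The stem for 'moon' ends in [v] in [ronavu] but [b] in [ronab].
But 'water' keeps [b] in both environments ([menibu], [menib]), so there is no rule changing /b/ to [v] before the ACC suffix.
Therefore /v/ is basic and [b] is derived by word-final hardening (voiced fricatives become stops word-finally).
Hence 'moon' is /ronav/ underlyingly.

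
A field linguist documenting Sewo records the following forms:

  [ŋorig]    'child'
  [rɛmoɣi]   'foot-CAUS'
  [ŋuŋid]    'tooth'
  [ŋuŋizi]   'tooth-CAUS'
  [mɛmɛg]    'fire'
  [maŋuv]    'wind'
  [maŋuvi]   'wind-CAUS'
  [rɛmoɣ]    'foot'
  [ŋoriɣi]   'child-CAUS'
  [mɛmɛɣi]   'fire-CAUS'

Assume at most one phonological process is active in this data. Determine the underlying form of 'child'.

In [ŋorig] and [ŋoriɣi] the final segment of 'child' alternates: [g] ~ [ɣ].
Compare 'foot', with invariant [ɣ] in [rɛmoɣ] and [rɛmoɣi]: an analysis with underlying /ɣ/ and a rule producing [g] in isolation would wrongly predict alternation here too.
So /g/ is underlying, and a rule of intervocalic spirantization — voiced stops become fricatives between vowels — gives [ɣ].
Hence 'child' is /ŋorig/ underlyingly.

/ŋorig/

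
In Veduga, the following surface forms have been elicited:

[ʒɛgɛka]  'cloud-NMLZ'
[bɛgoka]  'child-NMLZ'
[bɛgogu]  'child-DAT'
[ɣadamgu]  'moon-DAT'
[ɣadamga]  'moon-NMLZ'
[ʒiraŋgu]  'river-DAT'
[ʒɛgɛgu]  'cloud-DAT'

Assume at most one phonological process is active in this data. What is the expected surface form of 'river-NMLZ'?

The NMLZ suffix surfaces as [-ga] and [-ka], depending on the final segment of the stem.
By contrast the DAT suffix keeps its initial [g] throughout — that segment must be underlying.
So the underlying form is /-ka/, and voiceless stops become voiced after a nasal.
After 'river', which ends in a nasal, the suffix surfaces as [-ga], giving [ʒiraŋga].

[ʒiraŋga]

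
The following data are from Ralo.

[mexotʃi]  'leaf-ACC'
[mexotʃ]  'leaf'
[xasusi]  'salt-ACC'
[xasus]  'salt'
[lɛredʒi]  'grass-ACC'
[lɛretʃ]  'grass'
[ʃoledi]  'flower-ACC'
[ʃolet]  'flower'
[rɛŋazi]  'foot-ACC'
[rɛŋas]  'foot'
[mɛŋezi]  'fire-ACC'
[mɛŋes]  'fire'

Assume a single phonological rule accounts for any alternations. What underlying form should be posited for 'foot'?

/rɛŋaz/

'foot' shows [z] ~ [s] at the end of the stem ([rɛŋazi] vs [rɛŋas]).
If /s/ were underlying and a rule turned it into [z] before the ACC suffix, 'salt' would also alternate; but it has [s] in both [xasusi] and [xasus].
So /z/ is underlying, and a rule of word-final obstruent devoicing — voiced obstruents become voiceless word-finally — gives [s].
The underlying form of 'foot' is therefore /rɛŋaz/.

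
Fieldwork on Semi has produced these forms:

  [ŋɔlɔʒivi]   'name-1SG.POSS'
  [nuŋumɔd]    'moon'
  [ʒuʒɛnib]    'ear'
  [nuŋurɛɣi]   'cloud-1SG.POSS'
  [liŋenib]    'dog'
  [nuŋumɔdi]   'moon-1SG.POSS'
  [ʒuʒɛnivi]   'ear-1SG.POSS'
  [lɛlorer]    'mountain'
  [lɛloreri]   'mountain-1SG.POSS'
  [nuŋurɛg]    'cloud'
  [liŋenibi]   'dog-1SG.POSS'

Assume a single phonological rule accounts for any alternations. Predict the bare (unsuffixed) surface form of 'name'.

In [ʒuʒɛnivi] and [ʒuʒɛnib] the final segment of 'ear' alternates: [v] ~ [b].
Compare 'dog', with invariant [b] in [liŋenibi] and [liŋenib]: an analysis with underlying /b/ and a rule producing [v] before the 1SG.POSS suffix would wrongly predict alternation here too.
The underlying segment must be /v/; voiced fricatives become stops word-finally, yielding [b] there.
From [ŋɔlɔʒivi] the stem 'name' is /ŋɔlɔʒiv/; word-finally this yields [ŋɔlɔʒib].

[ŋɔlɔʒib]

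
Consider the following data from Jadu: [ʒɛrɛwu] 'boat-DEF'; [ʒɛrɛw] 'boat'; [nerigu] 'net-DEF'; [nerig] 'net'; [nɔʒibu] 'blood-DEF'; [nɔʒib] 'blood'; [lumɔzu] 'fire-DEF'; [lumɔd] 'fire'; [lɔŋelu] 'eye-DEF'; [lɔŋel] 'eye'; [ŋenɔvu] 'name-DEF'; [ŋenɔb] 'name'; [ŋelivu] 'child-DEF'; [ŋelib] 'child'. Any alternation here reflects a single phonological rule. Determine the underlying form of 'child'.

In [ŋelivu] and [ŋelib] the final segment of 'child' alternates: [v] ~ [b].
The stem 'blood' ([nɔʒibu], [nɔʒib]) shows [b] unchanged in both environments, so [b] cannot be basic with [v] derived before the DEF suffix.
The underlying segment must be /v/; voiced fricatives become stops word-finally, yielding [b] there.
Hence 'child' is /ŋeliv/ underlyingly.

/ŋeliv/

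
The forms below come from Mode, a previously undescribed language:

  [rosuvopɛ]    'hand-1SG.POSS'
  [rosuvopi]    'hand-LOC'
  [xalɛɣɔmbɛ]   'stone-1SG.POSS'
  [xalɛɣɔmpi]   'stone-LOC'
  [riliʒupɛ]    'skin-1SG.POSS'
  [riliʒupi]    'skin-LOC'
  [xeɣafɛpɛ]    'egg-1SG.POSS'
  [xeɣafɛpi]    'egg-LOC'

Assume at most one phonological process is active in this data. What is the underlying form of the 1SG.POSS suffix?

The 1SG.POSS morpheme has two allomorphs, [-bɛ] and [-pɛ].
The LOC suffix, which begins with [p], is invariant after every stem; so [p] is not altered by any rule here.
So the underlying form is /-bɛ/, and voiced stops become voiceless after a vowel.

/-bɛ/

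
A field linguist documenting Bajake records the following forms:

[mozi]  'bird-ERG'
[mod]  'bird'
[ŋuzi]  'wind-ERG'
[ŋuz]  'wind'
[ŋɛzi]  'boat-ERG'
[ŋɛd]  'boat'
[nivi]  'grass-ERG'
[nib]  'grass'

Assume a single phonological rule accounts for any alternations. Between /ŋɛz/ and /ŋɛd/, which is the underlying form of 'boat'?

The stem for 'boat' ends in [z] in [ŋɛzi] but [d] in [ŋɛd].
But 'wind' keeps [z] in both environments ([ŋuzi], [ŋuz]), so there is no rule changing /z/ to [d] in isolation.
So /d/ is underlying, and a rule of intervocalic spirantization — voiced stops become fricatives between vowels — gives [z].

/ŋɛd/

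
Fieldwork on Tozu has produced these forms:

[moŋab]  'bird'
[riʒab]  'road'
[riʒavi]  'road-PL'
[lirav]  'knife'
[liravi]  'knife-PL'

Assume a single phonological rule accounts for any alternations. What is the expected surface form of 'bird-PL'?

[moŋavi]

The root 'road' surfaces as [riʒab] and [riʒavi], with a stem-final [b] ~ [v] alternation.
The stem 'knife' ([lirav], [liravi]) shows [v] unchanged in both environments, so [v] cannot be basic with [b] derived in isolation.
The alternation reflects intervocalic spirantization: voiced stops become fricatives between vowels. /b/ is underlying.
The one attested form of 'bird', [moŋab], shows underlying /moŋab/. Applying the same rule between vowels gives [moŋavi].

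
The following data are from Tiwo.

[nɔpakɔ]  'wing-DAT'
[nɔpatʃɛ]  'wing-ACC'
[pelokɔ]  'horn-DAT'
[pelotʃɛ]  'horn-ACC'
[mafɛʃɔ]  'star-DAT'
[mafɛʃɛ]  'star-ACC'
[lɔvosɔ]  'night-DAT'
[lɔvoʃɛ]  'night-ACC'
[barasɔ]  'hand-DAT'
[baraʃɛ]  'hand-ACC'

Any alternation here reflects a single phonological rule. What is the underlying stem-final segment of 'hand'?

In [barasɔ] and [baraʃɛ] the final segment of 'hand' alternates: [s] ~ [ʃ].
But 'star' keeps [ʃ] in both environments ([mafɛʃɔ], [mafɛʃɛ]), so there is no rule changing /ʃ/ to [s] before the DAT suffix.
The alternation reflects palatalization before a front vowel: /k/ and /s/ become palato-alveolar [tʃ] and [ʃ] before a front vowel. /s/ is underlying.

/s/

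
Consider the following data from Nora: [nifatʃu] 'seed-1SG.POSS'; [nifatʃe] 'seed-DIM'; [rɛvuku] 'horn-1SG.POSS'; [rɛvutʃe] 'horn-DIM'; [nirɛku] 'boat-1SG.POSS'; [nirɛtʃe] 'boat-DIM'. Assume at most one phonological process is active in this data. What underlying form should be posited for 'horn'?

'horn' shows [k] ~ [tʃ] at the end of the stem ([rɛvuku] vs [rɛvutʃe]).
The stem 'seed' ([nifatʃu], [nifatʃe]) shows [tʃ] unchanged in both environments, so [tʃ] cannot be basic with [k] derived before the 1SG.POSS suffix.
So /k/ is underlying, and a rule of palatalization before a front vowel — /k/ becomes palato-alveolar [tʃ] before a front vowel — gives [tʃ].

/rɛvuk/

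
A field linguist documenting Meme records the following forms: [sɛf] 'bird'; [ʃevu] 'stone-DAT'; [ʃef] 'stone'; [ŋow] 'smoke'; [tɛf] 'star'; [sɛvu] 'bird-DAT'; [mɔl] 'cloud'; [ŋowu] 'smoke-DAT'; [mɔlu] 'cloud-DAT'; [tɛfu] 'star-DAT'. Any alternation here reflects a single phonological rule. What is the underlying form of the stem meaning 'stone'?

In [ʃef] and [ʃevu] the final segment of 'stone' alternates: [f] ~ [v].
But 'star' keeps [f] in both environments ([tɛf], [tɛfu]), so there is no rule changing /f/ to [v] before the DAT suffix.
The alternation reflects word-final obstruent devoicing: voiced obstruents become voiceless word-finally. /v/ is underlying.

/ʃev/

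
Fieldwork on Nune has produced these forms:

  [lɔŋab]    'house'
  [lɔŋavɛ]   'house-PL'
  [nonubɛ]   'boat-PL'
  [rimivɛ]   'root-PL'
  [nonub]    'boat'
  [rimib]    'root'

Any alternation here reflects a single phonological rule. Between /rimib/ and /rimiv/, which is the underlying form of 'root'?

/rimiv/

The root 'root' surfaces as [rimivɛ] and [rimib], with a stem-final [v] ~ [b] alternation.
But 'boat' keeps [b] in both environments ([nonubɛ], [nonub]), so there is no rule changing /b/ to [v] before the PL suffix.
Therefore /v/ is basic and [b] is derived by word-final hardening (voiced fricatives become stops word-finally).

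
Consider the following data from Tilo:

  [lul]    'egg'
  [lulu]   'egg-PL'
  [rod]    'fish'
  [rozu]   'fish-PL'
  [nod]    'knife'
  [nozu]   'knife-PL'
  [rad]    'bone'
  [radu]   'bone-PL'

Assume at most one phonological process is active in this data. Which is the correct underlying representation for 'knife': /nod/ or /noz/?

/noz/

The root 'knife' surfaces as [nod] and [nozu], with a stem-final [d] ~ [z] alternation.
The stem 'bone' ([rad], [radu]) shows [d] unchanged in both environments, so [d] cannot be basic with [z] derived before the PL suffix.
So /z/ is underlying, and a rule of word-final hardening — voiced fricatives become stops word-finally — gives [d].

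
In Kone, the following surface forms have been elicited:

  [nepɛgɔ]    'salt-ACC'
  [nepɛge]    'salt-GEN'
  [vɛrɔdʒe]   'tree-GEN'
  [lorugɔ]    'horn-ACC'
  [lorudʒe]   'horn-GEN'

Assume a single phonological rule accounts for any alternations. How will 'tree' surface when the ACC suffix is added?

[vɛrɔgɔ]

The root 'horn' surfaces as [lorugɔ] and [lorudʒe], with a stem-final [g] ~ [dʒ] alternation.
But 'salt' keeps [g] in both environments ([nepɛgɔ], [nepɛge]), so there is no rule changing /g/ to [dʒ] before the GEN suffix.
The alternation reflects depalatalization: palato-alveolar /dʒ/ becomes [g] when no front vowel follows. /dʒ/ is underlying.
The one attested form of 'tree', [vɛrɔdʒe], shows underlying /vɛrɔdʒ/. Applying the same rule when no front vowel follows gives [vɛrɔgɔ].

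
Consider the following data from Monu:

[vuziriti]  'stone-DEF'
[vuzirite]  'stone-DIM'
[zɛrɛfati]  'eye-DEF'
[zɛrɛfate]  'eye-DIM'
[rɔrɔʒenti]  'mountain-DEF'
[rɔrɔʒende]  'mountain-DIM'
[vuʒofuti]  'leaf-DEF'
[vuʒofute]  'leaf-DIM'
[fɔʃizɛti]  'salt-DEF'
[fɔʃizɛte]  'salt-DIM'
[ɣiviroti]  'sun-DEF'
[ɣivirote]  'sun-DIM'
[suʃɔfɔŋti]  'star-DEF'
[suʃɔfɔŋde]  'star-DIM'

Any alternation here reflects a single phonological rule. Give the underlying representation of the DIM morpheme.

The DIM morpheme has two allomorphs, [-de] and [-te].
By contrast the DEF suffix keeps its initial [t] throughout — that segment must be underlying.
The DIM suffix is therefore /-de/ underlyingly, with post-vocalic devoicing: voiced stops become voiceless after a vowel.

/-de/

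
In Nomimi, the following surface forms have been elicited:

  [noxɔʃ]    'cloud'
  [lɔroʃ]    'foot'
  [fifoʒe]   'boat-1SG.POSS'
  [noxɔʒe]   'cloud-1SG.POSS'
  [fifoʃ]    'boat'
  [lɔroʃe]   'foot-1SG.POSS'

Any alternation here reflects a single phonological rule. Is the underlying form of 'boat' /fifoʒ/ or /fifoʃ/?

/fifoʒ/

In [fifoʃ] and [fifoʒe] the final segment of 'boat' alternates: [ʃ] ~ [ʒ].
Compare 'foot', with invariant [ʃ] in [lɔroʃ] and [lɔroʃe]: an analysis with underlying /ʃ/ and a rule producing [ʒ] before the 1SG.POSS suffix would wrongly predict alternation here too.
Therefore /ʒ/ is basic and [ʃ] is derived by word-final obstruent devoicing (voiced obstruents become voiceless word-finally).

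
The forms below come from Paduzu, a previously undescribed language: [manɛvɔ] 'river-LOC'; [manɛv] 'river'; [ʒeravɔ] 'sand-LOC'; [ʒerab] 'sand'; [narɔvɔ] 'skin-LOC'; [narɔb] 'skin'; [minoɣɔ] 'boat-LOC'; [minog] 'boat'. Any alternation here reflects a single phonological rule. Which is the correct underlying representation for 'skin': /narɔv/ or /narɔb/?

/narɔb/

The stem for 'skin' ends in [v] in [narɔvɔ] but [b] in [narɔb].
But 'river' keeps [v] in both environments ([manɛvɔ], [manɛv]), so there is no rule changing /v/ to [b] in isolation.
Therefore /b/ is basic and [v] is derived by intervocalic spirantization (voiced stops become fricatives between vowels).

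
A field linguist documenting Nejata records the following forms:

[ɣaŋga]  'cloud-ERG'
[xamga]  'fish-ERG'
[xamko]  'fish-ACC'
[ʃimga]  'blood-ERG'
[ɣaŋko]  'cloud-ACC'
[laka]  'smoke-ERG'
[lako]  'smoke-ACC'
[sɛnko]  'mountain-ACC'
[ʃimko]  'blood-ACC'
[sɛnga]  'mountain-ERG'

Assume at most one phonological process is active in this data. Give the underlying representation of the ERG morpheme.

/-ga/

The ERG suffix surfaces as [-ga] and [-ka], depending on the final segment of the stem.
The ACC suffix, which begins with [k], is invariant after every stem; so [k] is not altered by any rule here.
The ERG suffix is therefore /-ga/ underlyingly, with post-vocalic devoicing: voiced stops become voiceless after a vowel.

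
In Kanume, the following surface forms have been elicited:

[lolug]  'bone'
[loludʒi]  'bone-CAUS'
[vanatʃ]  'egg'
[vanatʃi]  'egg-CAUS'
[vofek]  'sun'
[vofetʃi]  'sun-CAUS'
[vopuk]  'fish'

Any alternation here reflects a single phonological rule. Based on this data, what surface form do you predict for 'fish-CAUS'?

The stem for 'sun' ends in [k] in [vofek] but [tʃ] in [vofetʃi].
The stem 'egg' ([vanatʃ], [vanatʃi]) shows [tʃ] unchanged in both environments, so [tʃ] cannot be basic with [k] derived in isolation.
The alternation reflects palatalization before a front vowel: /k/ and /g/ become palato-alveolar [tʃ] and [dʒ] before a front vowel. /k/ is underlying.
From [vopuk] the stem 'fish' is /vopuk/; before a front vowel this yields [voputʃi].

[voputʃi]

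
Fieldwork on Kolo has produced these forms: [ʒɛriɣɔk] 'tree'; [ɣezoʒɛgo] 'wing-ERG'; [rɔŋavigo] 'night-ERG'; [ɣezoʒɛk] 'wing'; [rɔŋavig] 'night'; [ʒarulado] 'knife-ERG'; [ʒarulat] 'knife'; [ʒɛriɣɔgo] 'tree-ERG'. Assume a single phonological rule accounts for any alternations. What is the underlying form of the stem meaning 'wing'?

/ɣezoʒɛk/

The stem for 'wing' ends in [g] in [ɣezoʒɛgo] but [k] in [ɣezoʒɛk].
The stem 'night' ([rɔŋavigo], [rɔŋavig]) shows [g] unchanged in both environments, so [g] cannot be basic with [k] derived in isolation.
The alternation reflects intervocalic voicing: voiceless stops become voiced between vowels. /k/ is underlying.
So 'wing' = /ɣezoʒɛk/.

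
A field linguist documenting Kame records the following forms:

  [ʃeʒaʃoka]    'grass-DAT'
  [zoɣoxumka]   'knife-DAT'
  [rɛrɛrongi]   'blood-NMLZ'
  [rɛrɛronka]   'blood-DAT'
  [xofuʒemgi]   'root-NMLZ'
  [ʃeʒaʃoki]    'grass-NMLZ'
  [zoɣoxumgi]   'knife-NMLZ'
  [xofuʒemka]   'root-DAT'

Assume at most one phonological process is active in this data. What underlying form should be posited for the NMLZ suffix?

/-gi/

The NMLZ suffix surfaces as [-gi] and [-ki], depending on the final segment of the stem.
By contrast the DAT suffix keeps its initial [k] throughout — that segment must be underlying.
The NMLZ suffix is therefore /-gi/ underlyingly, with post-vocalic devoicing: voiced stops become voiceless after a vowel.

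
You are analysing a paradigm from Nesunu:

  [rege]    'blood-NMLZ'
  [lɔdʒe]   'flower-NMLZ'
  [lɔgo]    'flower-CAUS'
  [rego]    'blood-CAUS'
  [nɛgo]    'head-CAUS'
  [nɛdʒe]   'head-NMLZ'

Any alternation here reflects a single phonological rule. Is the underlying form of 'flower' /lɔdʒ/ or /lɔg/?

In [lɔgo] and [lɔdʒe] the final segment of 'flower' alternates: [g] ~ [dʒ].
Compare 'blood', with invariant [g] in [rego] and [rege]: an analysis with underlying /g/ and a rule producing [dʒ] before the NMLZ suffix would wrongly predict alternation here too.
So /dʒ/ is underlying, and a rule of depalatalization — palato-alveolar /dʒ/ becomes [g] when no front vowel follows — gives [g].

/lɔdʒ/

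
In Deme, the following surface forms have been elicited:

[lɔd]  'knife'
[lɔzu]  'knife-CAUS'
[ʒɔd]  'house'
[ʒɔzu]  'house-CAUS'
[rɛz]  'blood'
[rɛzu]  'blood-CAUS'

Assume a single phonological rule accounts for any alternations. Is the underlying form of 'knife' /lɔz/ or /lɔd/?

/lɔd/

The stem for 'knife' ends in [d] in [lɔd] but [z] in [lɔzu].
If /z/ were underlying and a rule turned it into [d] in isolation, 'blood' would also alternate; but it has [z] in both [rɛz] and [rɛzu].
The underlying segment must be /d/; voiced stops become fricatives between vowels, yielding [z] there.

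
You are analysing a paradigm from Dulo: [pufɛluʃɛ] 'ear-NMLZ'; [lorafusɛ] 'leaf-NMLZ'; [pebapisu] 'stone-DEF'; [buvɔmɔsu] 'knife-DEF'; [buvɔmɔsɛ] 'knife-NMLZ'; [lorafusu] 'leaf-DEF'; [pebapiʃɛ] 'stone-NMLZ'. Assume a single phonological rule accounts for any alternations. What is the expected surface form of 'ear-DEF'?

[pufɛlusu]

'stone' shows [ʃ] ~ [s] at the end of the stem ([pebapiʃɛ] vs [pebapisu]).
But 'knife' keeps [s] in both environments ([buvɔmɔsɛ], [buvɔmɔsu]), so there is no rule changing /s/ to [ʃ] before the NMLZ suffix.
The underlying segment must be /ʃ/; palato-alveolar /ʃ/ becomes [s] when no front vowel follows, yielding [s] there.
The one attested form of 'ear', [pufɛluʃɛ], shows underlying /pufɛluʃ/. Applying the same rule when no front vowel follows gives [pufɛlusu].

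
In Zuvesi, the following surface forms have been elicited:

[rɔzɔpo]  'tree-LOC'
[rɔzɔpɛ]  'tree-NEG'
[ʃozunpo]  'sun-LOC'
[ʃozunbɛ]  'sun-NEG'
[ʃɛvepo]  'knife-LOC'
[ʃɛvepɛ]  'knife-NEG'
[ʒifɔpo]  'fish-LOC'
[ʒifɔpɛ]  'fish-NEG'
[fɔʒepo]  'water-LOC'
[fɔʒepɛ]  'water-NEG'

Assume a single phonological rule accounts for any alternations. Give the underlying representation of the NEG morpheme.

/-bɛ/

The NEG suffix surfaces as [-bɛ] and [-pɛ], depending on the final segment of the stem.
The LOC suffix, which begins with [p], is invariant after every stem; so [p] is not altered by any rule here.
So the underlying form is /-bɛ/, and voiced stops become voiceless after a vowel.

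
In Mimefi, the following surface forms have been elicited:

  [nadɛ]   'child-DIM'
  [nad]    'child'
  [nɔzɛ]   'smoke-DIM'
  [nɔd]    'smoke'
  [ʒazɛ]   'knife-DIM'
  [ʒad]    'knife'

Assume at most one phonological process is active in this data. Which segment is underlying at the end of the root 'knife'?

/z/

In [ʒazɛ] and [ʒad] the final segment of 'knife' alternates: [z] ~ [d].
If /d/ were underlying and a rule turned it into [z] before the DIM suffix, 'child' would also alternate; but it has [d] in both [nadɛ] and [nad].
Therefore /z/ is basic and [d] is derived by word-final hardening (voiced fricatives become stops word-finally).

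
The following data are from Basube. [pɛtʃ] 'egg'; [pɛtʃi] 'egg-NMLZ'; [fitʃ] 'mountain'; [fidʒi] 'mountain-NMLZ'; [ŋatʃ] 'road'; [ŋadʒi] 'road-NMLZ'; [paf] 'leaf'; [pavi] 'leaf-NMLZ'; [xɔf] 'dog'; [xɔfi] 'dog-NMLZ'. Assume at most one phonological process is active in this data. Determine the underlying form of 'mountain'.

'mountain' shows [tʃ] ~ [dʒ] at the end of the stem ([fitʃ] vs [fidʒi]).
If /tʃ/ were underlying and a rule turned it into [dʒ] before the NMLZ suffix, 'egg' would also alternate; but it has [tʃ] in both [pɛtʃ] and [pɛtʃi].
Therefore /dʒ/ is basic and [tʃ] is derived by word-final obstruent devoicing (voiced obstruents become voiceless word-finally).

/fidʒ/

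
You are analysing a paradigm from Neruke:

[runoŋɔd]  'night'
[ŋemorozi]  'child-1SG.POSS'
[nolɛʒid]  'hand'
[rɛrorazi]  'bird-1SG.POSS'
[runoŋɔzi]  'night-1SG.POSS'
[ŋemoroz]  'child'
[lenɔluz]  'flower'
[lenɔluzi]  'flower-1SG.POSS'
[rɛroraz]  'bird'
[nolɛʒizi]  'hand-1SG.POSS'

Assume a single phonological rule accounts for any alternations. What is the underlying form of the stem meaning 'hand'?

The root 'hand' surfaces as [nolɛʒizi] and [nolɛʒid], with a stem-final [z] ~ [d] alternation.
Compare 'bird', with invariant [z] in [rɛrorazi] and [rɛroraz]: an analysis with underlying /z/ and a rule producing [d] in isolation would wrongly predict alternation here too.
The underlying segment must be /d/; voiced stops become fricatives between vowels, yielding [z] there.
Hence 'hand' is /nolɛʒid/ underlyingly.

/nolɛʒid/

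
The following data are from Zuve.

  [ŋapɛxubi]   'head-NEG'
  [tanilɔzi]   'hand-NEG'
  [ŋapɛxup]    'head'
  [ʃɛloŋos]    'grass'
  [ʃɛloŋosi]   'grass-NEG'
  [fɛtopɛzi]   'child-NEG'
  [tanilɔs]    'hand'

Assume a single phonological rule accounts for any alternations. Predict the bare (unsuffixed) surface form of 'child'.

[fɛtopɛs]

In [tanilɔzi] and [tanilɔs] the final segment of 'hand' alternates: [z] ~ [s].
The stem 'grass' ([ʃɛloŋosi], [ʃɛloŋos]) shows [s] unchanged in both environments, so [s] cannot be basic with [z] derived before the NEG suffix.
So /z/ is underlying, and a rule of word-final obstruent devoicing — voiced obstruents become voiceless word-finally — gives [s].
The one attested form of 'child', [fɛtopɛzi], shows underlying /fɛtopɛz/. Applying the same rule word-finally gives [fɛtopɛs].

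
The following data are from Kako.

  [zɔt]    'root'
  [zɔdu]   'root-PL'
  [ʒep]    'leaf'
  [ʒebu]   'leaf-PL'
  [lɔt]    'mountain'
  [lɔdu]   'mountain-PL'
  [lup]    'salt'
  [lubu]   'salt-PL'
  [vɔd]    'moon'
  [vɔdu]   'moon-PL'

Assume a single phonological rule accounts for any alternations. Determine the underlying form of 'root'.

/zɔt/

'root' shows [t] ~ [d] at the end of the stem ([zɔt] vs [zɔdu]).
But 'moon' keeps [d] in both environments ([vɔd], [vɔdu]), so there is no rule changing /d/ to [t] in isolation.
So /t/ is underlying, and a rule of intervocalic voicing — voiceless stops become voiced between vowels — gives [d].
Hence 'root' is /zɔt/ underlyingly.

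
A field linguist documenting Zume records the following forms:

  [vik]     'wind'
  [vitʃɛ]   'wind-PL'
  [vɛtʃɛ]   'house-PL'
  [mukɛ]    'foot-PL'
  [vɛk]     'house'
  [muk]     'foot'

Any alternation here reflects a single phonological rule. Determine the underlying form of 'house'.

/vɛtʃ/

'house' shows [tʃ] ~ [k] at the end of the stem ([vɛtʃɛ] vs [vɛk]).
The stem 'foot' ([mukɛ], [muk]) shows [k] unchanged in both environments, so [k] cannot be basic with [tʃ] derived before the PL suffix.
So /tʃ/ is underlying, and a rule of depalatalization — palato-alveolar /tʃ/ becomes [k] when no front vowel follows — gives [k].
So 'house' = /vɛtʃ/.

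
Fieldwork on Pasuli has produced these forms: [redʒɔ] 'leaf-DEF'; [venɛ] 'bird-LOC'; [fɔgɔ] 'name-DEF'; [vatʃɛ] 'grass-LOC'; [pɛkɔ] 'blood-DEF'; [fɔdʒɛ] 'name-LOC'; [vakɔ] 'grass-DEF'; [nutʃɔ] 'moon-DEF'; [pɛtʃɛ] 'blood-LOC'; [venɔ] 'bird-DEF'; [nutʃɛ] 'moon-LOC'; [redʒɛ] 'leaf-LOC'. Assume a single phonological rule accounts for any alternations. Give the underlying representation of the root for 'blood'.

/pɛk/

In [pɛtʃɛ] and [pɛkɔ] the final segment of 'blood' alternates: [tʃ] ~ [k].
If /tʃ/ were underlying and a rule turned it into [k] before the DEF suffix, 'moon' would also alternate; but it has [tʃ] in both [nutʃɛ] and [nutʃɔ].
The underlying segment must be /k/; /k/ and /g/ become palato-alveolar [tʃ] and [dʒ] before a front vowel, yielding [tʃ] there.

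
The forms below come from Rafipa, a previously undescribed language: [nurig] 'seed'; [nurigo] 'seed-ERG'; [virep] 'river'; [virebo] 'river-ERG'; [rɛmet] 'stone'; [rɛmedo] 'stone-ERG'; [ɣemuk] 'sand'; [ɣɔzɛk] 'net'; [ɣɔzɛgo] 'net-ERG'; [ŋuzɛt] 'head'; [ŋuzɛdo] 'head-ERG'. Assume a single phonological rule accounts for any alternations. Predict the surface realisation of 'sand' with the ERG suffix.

[ɣemugo]

In [ɣɔzɛk] and [ɣɔzɛgo] the final segment of 'net' alternates: [k] ~ [g].
If /g/ were underlying and a rule turned it into [k] in isolation, 'seed' would also alternate; but it has [g] in both [nurig] and [nurigo].
Therefore /k/ is basic and [g] is derived by intervocalic voicing (voiceless stops become voiced between vowels).
The one attested form of 'sand', [ɣemuk], shows underlying /ɣemuk/. Applying the same rule between vowels gives [ɣemugo].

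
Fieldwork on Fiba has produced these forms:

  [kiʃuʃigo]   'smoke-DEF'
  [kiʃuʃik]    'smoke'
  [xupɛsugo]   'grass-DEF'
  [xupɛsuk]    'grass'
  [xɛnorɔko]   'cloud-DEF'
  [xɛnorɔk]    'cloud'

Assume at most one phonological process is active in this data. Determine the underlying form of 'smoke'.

/kiʃuʃig/

The root 'smoke' surfaces as [kiʃuʃigo] and [kiʃuʃik], with a stem-final [g] ~ [k] alternation.
The stem 'cloud' ([xɛnorɔko], [xɛnorɔk]) shows [k] unchanged in both environments, so [k] cannot be basic with [g] derived before the DEF suffix.
Therefore /g/ is basic and [k] is derived by word-final obstruent devoicing (voiced obstruents become voiceless word-finally).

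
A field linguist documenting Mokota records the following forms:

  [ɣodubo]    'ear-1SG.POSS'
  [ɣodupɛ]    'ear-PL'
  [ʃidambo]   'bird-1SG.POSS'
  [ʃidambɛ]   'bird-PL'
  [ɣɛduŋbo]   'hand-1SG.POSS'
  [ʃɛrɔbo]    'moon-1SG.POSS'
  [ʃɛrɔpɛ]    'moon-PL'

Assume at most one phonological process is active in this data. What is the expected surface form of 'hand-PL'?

The PL morpheme has two allomorphs, [-bɛ] and [-pɛ].
The 1SG.POSS suffix, which begins with [b], is invariant after every stem; so [b] is not altered by any rule here.
So the underlying form is /-pɛ/, and voiceless stops become voiced after a nasal.
After 'hand', which ends in a nasal, the suffix surfaces as [-bɛ], giving [ɣɛduŋbɛ].

[ɣɛduŋbɛ]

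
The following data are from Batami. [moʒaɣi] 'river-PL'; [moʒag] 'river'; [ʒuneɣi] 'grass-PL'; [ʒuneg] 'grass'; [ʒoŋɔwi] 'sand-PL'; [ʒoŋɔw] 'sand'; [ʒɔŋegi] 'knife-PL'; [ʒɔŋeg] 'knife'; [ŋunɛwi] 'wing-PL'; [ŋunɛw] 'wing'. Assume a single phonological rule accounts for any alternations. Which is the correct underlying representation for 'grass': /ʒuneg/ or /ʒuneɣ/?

/ʒuneɣ/

The root 'grass' surfaces as [ʒuneɣi] and [ʒuneg], with a stem-final [ɣ] ~ [g] alternation.
The stem 'knife' ([ʒɔŋegi], [ʒɔŋeg]) shows [g] unchanged in both environments, so [g] cannot be basic with [ɣ] derived before the PL suffix.
The alternation reflects word-final hardening: voiced fricatives become stops word-finally. /ɣ/ is underlying.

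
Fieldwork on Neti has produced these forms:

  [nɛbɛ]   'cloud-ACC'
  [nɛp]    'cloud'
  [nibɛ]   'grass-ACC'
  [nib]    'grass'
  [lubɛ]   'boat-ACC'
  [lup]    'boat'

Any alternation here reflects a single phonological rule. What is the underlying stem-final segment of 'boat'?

/p/

'boat' shows [b] ~ [p] at the end of the stem ([lubɛ] vs [lup]).
Compare 'grass', with invariant [b] in [nibɛ] and [nib]: an analysis with underlying /b/ and a rule producing [p] in isolation would wrongly predict alternation here too.
The alternation reflects intervocalic voicing: voiceless stops become voiced between vowels. /p/ is underlying.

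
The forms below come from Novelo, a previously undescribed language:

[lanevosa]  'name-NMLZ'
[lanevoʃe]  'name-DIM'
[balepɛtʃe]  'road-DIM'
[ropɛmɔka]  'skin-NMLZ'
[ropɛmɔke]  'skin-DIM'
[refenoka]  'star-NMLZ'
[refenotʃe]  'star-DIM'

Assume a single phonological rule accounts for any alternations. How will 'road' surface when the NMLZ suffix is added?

[balepɛka]

'star' shows [k] ~ [tʃ] at the end of the stem ([refenoka] vs [refenotʃe]).
Compare 'skin', with invariant [k] in [ropɛmɔka] and [ropɛmɔke]: an analysis with underlying /k/ and a rule producing [tʃ] before the DIM suffix would wrongly predict alternation here too.
The alternation reflects depalatalization: palato-alveolar /tʃ/ and /ʃ/ become [k] and [s] when no front vowel follows. /tʃ/ is underlying.
From [balepɛtʃe] the stem 'road' is /balepɛtʃ/; when no front vowel follows this yields [balepɛka].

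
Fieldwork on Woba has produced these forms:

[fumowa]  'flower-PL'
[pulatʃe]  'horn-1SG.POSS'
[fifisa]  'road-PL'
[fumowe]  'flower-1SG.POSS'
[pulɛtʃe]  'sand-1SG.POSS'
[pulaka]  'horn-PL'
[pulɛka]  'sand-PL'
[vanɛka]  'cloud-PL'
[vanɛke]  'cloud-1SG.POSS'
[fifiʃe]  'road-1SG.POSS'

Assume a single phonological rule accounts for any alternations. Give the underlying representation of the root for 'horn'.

In [pulaka] and [pulatʃe] the final segment of 'horn' alternates: [k] ~ [tʃ].
Compare 'cloud', with invariant [k] in [vanɛka] and [vanɛke]: an analysis with underlying /k/ and a rule producing [tʃ] before the 1SG.POSS suffix would wrongly predict alternation here too.
So /tʃ/ is underlying, and a rule of depalatalization — palato-alveolar /tʃ/ and /ʃ/ become [k] and [s] when no front vowel follows — gives [k].
Hence 'horn' is /pulatʃ/ underlyingly.

/pulatʃ/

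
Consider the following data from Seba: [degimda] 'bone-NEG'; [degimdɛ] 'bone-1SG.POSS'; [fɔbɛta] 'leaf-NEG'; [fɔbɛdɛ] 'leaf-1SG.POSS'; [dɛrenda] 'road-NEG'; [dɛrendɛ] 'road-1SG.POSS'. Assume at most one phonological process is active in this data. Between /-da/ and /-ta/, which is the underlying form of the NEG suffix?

/-ta/

The NEG suffix surfaces as [-da] and [-ta], depending on the final segment of the stem.
By contrast the 1SG.POSS suffix keeps its initial [d] throughout — that segment must be underlying.
The NEG suffix is therefore /-ta/ underlyingly, with post-nasal voicing: voiceless stops become voiced after a nasal.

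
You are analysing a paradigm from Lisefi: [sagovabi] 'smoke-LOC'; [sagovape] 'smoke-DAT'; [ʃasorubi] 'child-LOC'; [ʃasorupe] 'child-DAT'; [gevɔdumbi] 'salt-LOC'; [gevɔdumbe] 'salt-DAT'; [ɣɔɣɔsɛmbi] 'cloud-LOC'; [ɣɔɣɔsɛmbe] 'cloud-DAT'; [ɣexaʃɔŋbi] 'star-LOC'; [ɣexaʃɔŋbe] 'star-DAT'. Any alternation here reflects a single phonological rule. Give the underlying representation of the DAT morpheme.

The DAT suffix surfaces as [-be] and [-pe], depending on the final segment of the stem.
The LOC suffix, which begins with [b], is invariant after every stem; so [b] is not altered by any rule here.
The DAT suffix is therefore /-pe/ underlyingly, with post-nasal voicing: voiceless stops become voiced after a nasal.

/-pe/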